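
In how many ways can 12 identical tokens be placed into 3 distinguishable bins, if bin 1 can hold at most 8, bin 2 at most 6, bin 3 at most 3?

18

Ignoring the caps, the number of non-negative solutions to x_1+…+x_3 = 12 is C(14,2) = 91.
Subtract solutions that violate a single cap (substitute x_i' = x_i − (cap_i+1)): x_1 ≥ 9 gives C(5,2) = 10; x_2 ≥ 7 gives C(7,2) = 21; x_3 ≥ 4 gives C(10,2) = 45. Together 76.
Add back pairs where two caps are both exceeded: 0 + 0 + 3 = 3.
By inclusion–exclusion the count is 91 − 76 + 3 = 18.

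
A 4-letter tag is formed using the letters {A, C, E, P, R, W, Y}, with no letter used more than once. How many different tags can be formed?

840

This is a permutation of 4 out of 7: P(7,4) = 7!/3!.
That product is 7 × 6 × 5 × 4 = 840.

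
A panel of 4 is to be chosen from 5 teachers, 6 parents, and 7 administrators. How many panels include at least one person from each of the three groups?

1575

Unrestricted: C(18,4) = 3060 ways to pick any 4 of the 18.
Subtract selections that omit an entire group: no teachers → C(13,4) = 715; no parents → C(12,4) = 495; no administrators → C(11,4) = 330.
Add back selections omitting two groups (i.e. drawn from a single group): C(5,4) + C(6,4) + C(7,4) = 55.
By inclusion–exclusion: 3060 − 1540 + 55 = 1575.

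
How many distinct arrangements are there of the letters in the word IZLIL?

IZLIL has 5 letters with I appearing twice and L appearing twice.
So there are 5! / (2!·2!) = 30 distinguishable arrangements.

30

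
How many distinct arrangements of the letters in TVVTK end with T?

Fix T in the last position and arrange the remaining 4 letters.
Those 4 letters have V appearing twice, giving (4)!/(2!) = 12.

12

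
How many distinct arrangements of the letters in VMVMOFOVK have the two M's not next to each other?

11760

There are 9!/(3!·2!·2!) = 15120 arrangements of VMVMOFOVK in total.
If the two M's are adjacent, glue them into one block, leaving 8 items to arrange: (8)!/(3!·2!) = 3360 ways.
Subtracting, 15120 − 3360 = 11760 arrangements keep the M's apart.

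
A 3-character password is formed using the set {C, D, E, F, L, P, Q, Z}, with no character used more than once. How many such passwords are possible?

With no repetition, fill the 3 characters in order: 8 choices, then 7, down to 6.
That product is 8 × 7 × 6 = 336.

336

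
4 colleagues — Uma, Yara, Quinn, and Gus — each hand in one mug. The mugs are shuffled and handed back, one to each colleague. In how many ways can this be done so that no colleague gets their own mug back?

This is the derangement count D_4: permutations of 4 items with no fixed point.
By inclusion–exclusion this is Σ_{j=0}^{4} (−1)^j C(4,j)·(4−j)!.
Computing: 24 − 24 + 12 − 4 + 1 = 9.

9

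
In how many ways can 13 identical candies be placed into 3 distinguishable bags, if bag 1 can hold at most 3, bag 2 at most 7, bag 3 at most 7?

14

Ignoring the caps, the number of non-negative solutions to x_1+…+x_3 = 13 is C(15,2) = 105.
Subtract solutions that violate a single cap (substitute x_i' = x_i − (cap_i+1)): x_1 ≥ 4 gives C(11,2) = 55; x_2 ≥ 8 gives C(7,2) = 21; x_3 ≥ 8 gives C(7,2) = 21. Together 97.
Add back pairs where two caps are both exceeded: 3 + 3 + 0 = 6.
By inclusion–exclusion the count is 105 − 97 + 6 = 14.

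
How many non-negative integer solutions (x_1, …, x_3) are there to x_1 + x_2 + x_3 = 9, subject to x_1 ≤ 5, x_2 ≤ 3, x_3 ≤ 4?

Ignoring the caps, the number of non-negative solutions to x_1+…+x_3 = 9 is C(11,2) = 55.
Subtract solutions that violate a single cap (substitute x_i' = x_i − (cap_i+1)): x_1 ≥ 6 gives C(5,2) = 10; x_2 ≥ 4 gives C(7,2) = 21; x_3 ≥ 5 gives C(6,2) = 15. Together 46.
Add back pairs where two caps are both exceeded: 0 + 0 + 1 = 1.
By inclusion–exclusion the count is 55 − 46 + 1 = 10.

10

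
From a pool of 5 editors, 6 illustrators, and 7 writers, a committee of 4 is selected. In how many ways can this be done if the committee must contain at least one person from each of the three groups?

With no constraint there are C(18,4) = 3060 possible selections.
Subtract selections that omit an entire group: no editors → C(13,4) = 715; no illustrators → C(12,4) = 495; no writers → C(11,4) = 330.
Add back selections omitting two groups (i.e. drawn from a single group): C(5,4) + C(6,4) + C(7,4) = 55.
By inclusion–exclusion: 3060 − 1540 + 55 = 1575.

1575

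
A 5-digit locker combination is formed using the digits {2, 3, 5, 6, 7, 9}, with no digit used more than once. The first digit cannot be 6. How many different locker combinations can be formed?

The first digit has 6−1 = 5 choices (anything except 6).
The remaining 4 digits are filled from the other 5 symbols without repetition: 5 × 4 × 3 × 2 = 120.
Total: 5 × 120 = 600.

600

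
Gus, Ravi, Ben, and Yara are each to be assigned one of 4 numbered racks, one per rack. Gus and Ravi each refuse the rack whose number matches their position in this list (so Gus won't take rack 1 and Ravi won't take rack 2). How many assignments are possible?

Let Aᵢ (for i ∈ {1, 2}) be the placements that put person i in their forbidden rack. Any j of these fix j positions, leaving (4−j)! ways to fill the rest, and there are C(2,j) ways to pick which j.
By inclusion–exclusion, the number of valid placements is Σ_{j=0}^{2} (−1)^j C(2,j)·(4−j)!.
Computing: 24 − 12 + 2 = 14.

14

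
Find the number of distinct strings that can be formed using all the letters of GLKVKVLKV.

5040

Letter multiplicities in GLKVKVLKV: G×1, K×3, L×2, V×3.
The number of distinct arrangements is 9!/(3!·3!·2!) = 362880/72 = 5040.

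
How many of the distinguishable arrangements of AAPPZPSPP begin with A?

336

With the first slot taken by A, it remains to arrange the other 8 letters (APPZPSPP).
Those 8 letters have P appearing 5 times, giving (8)!/(5!) = 336.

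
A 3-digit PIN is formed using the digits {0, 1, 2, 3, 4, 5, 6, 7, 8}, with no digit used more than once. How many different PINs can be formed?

This is a permutation of 3 out of 9: P(9,3) = 9!/6!.
9 × 8 × 7 = 504.

504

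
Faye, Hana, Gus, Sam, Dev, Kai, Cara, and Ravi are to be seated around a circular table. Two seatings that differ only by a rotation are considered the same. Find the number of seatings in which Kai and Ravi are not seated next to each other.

3600

Without the restriction there are (7)! = 5040 seatings.
Seatings with Kai beside Ravi: treat them as a block with 2 internal orders, giving 2 × (6)! = 1440.
Subtracting, 5040 − 1440 = 3600.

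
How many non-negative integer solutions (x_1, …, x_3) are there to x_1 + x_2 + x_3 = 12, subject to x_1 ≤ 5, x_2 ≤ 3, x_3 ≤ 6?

6

Without the upper bounds there are C(14,2) = 91 ways to split 12 among 3 variables.
Subtract solutions that violate a single cap (substitute x_i' = x_i − (cap_i+1)): x_1 ≥ 6 gives C(8,2) = 28; x_2 ≥ 4 gives C(10,2) = 45; x_3 ≥ 7 gives C(7,2) = 21. Together 94.
Add back pairs where two caps are both exceeded: 6 + 0 + 3 = 9.
By inclusion–exclusion the count is 91 − 94 + 9 = 6.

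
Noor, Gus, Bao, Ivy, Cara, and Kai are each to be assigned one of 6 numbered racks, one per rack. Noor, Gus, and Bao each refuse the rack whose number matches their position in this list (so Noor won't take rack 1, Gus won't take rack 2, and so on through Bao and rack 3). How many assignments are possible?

426

Let Aᵢ (for i ∈ {1, 2, 3}) be the placements that put person i in their forbidden rack. Any j of these fix j positions, leaving (6−j)! ways to fill the rest, and there are C(3,j) ways to pick which j.
By inclusion–exclusion, the number of valid placements is Σ_{j=0}^{3} (−1)^j C(3,j)·(6−j)!.
Computing: 720 − 360 + 72 − 6 = 426.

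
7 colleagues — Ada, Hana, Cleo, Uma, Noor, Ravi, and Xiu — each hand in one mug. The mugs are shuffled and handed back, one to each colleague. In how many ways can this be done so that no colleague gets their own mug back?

Let Aᵢ be the assignments in which colleague i gets their own mug. We want the size of the complement of A₁∪…∪A_7.
By inclusion–exclusion this is Σ_{j=0}^{7} (−1)^j C(7,j)·(7−j)!.
Computing: 5040 − 5040 + 2520 − 840 + 210 − 42 + 7 − 1 = 1854.

1854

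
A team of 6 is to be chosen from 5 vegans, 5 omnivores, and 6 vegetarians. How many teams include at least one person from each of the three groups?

Total 6-person selections from all 16: C(16,6) = 8008.
Subtract selections that omit an entire group: no vegans → C(11,6) = 462; no omnivores → C(11,6) = 462; no vegetarians → C(10,6) = 210.
Add back selections omitting two groups (i.e. drawn from a single group): C(5,6) + C(5,6) + C(6,6) = 1.
By inclusion–exclusion: 8008 − 1134 + 1 = 6875.

6875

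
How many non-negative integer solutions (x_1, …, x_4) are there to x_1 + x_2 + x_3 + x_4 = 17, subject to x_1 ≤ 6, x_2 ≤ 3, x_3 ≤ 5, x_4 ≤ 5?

Ignoring the caps, the number of non-negative solutions to x_1+…+x_4 = 17 is C(20,3) = 1140.
Subtract solutions that violate a single cap (substitute x_i' = x_i − (cap_i+1)): x_1 ≥ 7 gives C(13,3) = 286; x_2 ≥ 4 gives C(16,3) = 560; x_3 ≥ 6 gives C(14,3) = 364; x_4 ≥ 6 gives C(14,3) = 364. Together 1574.
Add back pairs where two caps are both exceeded: 84 + 35 + 35 + 120 + 120 + 56 = 450.
Subtract triples: 1 + 1 + 0 + 4 = 6.
By inclusion–exclusion the count is 1140 − 1574 + 450 − 6 = 10.

10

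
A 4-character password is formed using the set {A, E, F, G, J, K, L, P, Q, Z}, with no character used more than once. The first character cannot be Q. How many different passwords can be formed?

The first character has 10−1 = 9 choices (anything except Q).
The remaining 3 characters are filled from the other 9 symbols without repetition: 9 × 8 × 7 = 504.
Total: 9 × 504 = 4536.

4536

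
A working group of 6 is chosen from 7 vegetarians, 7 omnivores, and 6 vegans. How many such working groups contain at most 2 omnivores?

Split by how many omnivores are chosen (0 through 2).
Sum: C(7,0)·C(13,6) + C(7,1)·C(13,5) + C(7,2)·C(13,4) = 1716 + 9009 + 15015 = 25740.

25740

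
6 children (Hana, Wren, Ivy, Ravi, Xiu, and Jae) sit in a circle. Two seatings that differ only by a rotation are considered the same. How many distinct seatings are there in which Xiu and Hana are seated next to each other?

48

Treat {Xiu, Hana} as one unit (2 internal orders) and seat the resulting 5 units around the table: (4)! circular arrangements.
So 2 × (4)! = 2 × 24 = 48.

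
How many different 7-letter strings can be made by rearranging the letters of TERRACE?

1260

Letter multiplicities in TERRACE: A×1, C×1, E×2, R×2, T×1.
So there are 7! / (2!·2!) = 1260 distinguishable arrangements.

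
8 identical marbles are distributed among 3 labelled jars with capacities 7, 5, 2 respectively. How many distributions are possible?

Ignoring the caps, the number of non-negative solutions to x_1+…+x_3 = 8 is C(10,2) = 45.
Subtract solutions that violate a single cap (substitute x_i' = x_i − (cap_i+1)): x_1 ≥ 8 gives C(2,2) = 1; x_2 ≥ 6 gives C(4,2) = 6; x_3 ≥ 3 gives C(7,2) = 21. Together 28.
No two caps can be exceeded simultaneously, so the pair terms are all 0.
By inclusion–exclusion the count is 45 − 28 + 0 = 17.

17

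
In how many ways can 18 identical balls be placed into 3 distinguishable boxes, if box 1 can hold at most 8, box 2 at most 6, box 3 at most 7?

10

By stars and bars, unrestricted non-negative solutions to x_1+…+x_3 = 18 number C(18+2,2) = 190.
Subtract solutions that violate a single cap (substitute x_i' = x_i − (cap_i+1)): x_1 ≥ 9 gives C(11,2) = 55; x_2 ≥ 7 gives C(13,2) = 78; x_3 ≥ 8 gives C(12,2) = 66. Together 199.
Add back pairs where two caps are both exceeded: 6 + 3 + 10 = 19.
By inclusion–exclusion the count is 190 − 199 + 19 = 10.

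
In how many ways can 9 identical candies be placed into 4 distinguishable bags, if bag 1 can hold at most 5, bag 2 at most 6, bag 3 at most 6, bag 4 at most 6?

Without the upper bounds there are C(12,3) = 220 ways to split 9 among 4 bags.
Subtract solutions that violate a single cap (substitute x_i' = x_i − (cap_i+1)): x_1 ≥ 6 gives C(6,3) = 20; x_2 ≥ 7 gives C(5,3) = 10; x_3 ≥ 7 gives C(5,3) = 10; x_4 ≥ 7 gives C(5,3) = 10. Together 50.
No two caps can be exceeded simultaneously, so the pair terms are all 0.
By inclusion–exclusion the count is 220 − 50 + 0 = 170.

170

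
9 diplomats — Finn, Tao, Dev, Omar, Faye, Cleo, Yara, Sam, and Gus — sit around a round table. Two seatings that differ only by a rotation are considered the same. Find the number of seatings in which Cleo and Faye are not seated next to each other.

30240

Without the restriction there are (8)! = 40320 seatings.
Those with Cleo next to Faye: fuse the pair into one unit and seat 8 units around a circle — 2·(7)! = 10080.
Subtracting, 40320 − 10080 = 30240.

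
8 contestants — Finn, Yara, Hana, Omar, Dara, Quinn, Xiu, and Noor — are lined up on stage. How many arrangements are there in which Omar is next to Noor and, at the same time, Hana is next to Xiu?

Treat {Omar,Noor} as one block (2 orders) and {Hana,Xiu} as another (2 orders).
That leaves 6 units to arrange: 2 × 2 × 6! = 4 × 720 = 2880.

2880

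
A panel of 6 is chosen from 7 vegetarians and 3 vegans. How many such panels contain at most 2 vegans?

175

Split by how many vegans are chosen (0 through 2).
Sum: C(3,0)·C(7,6) + C(3,1)·C(7,5) + C(3,2)·C(7,4) = 7 + 63 + 105 = 175.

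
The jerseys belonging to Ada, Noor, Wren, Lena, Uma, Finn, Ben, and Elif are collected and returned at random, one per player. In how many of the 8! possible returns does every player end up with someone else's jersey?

This is the derangement count D_8: permutations of 8 items with no fixed point.
By inclusion–exclusion this is Σ_{j=0}^{8} (−1)^j C(8,j)·(8−j)!.
Computing: 40320 − 40320 + 20160 − 6720 + 1680 − 336 + 56 − 8 + 1 = 14833.

14833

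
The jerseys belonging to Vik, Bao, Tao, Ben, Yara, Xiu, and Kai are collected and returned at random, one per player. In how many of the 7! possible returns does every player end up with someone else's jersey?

Let Aᵢ be the assignments in which player i gets their old jersey. We want the size of the complement of A₁∪…∪A_7.
By inclusion–exclusion this is Σ_{j=0}^{7} (−1)^j C(7,j)·(7−j)!.
Computing: 5040 − 5040 + 2520 − 840 + 210 − 42 + 7 − 1 = 1854.

1854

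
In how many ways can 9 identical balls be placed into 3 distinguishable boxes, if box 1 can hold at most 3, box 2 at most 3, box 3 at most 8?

Ignoring the caps, the number of non-negative solutions to x_1+…+x_3 = 9 is C(11,2) = 55.
Subtract solutions that violate a single cap (substitute x_i' = x_i − (cap_i+1)): x_1 ≥ 4 gives C(7,2) = 21; x_2 ≥ 4 gives C(7,2) = 21; x_3 ≥ 9 gives C(2,2) = 1. Together 43.
Add back pairs where two caps are both exceeded: 3 + 0 + 0 = 3.
By inclusion–exclusion the count is 55 − 43 + 3 = 15.

15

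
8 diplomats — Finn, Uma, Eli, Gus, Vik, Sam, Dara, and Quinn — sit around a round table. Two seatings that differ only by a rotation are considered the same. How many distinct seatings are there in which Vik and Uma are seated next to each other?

Glue Vik and Uma into a block (2 internal orders). Seating 7 units around a circle gives (6)! arrangements.
So 2 × (6)! = 2 × 720 = 1440.

1440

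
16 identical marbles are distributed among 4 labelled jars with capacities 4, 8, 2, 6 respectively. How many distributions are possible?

Ignoring the caps, the number of non-negative solutions to x_1+…+x_4 = 16 is C(19,3) = 969.
Subtract solutions that violate a single cap (substitute x_i' = x_i − (cap_i+1)): x_1 ≥ 5 gives C(14,3) = 364; x_2 ≥ 9 gives C(10,3) = 120; x_3 ≥ 3 gives C(16,3) = 560; x_4 ≥ 7 gives C(12,3) = 220. Together 1264.
Add back pairs where two caps are both exceeded: 10 + 165 + 35 + 35 + 1 + 84 = 330.
Subtract triples: 0 + 0 + 4 + 0 = 4.
By inclusion–exclusion the count is 969 − 1264 + 330 − 4 = 31.

31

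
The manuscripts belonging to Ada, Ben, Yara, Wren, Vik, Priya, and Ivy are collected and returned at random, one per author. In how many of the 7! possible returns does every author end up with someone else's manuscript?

Let Aᵢ be the assignments in which author i gets their own manuscript. We want the size of the complement of A₁∪…∪A_7.
By inclusion–exclusion this is Σ_{j=0}^{7} (−1)^j C(7,j)·(7−j)!.
Computing: 5040 − 5040 + 2520 − 840 + 210 − 42 + 7 − 1 = 1854.

1854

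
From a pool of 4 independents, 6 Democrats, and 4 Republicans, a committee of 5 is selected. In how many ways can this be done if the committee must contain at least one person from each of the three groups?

Total 5-person selections from all 14: C(14,5) = 2002.
Subtract selections that omit an entire group: no independents → C(10,5) = 252; no Democrats → C(8,5) = 56; no Republicans → C(10,5) = 252.
Add back selections omitting two groups (i.e. drawn from a single group): C(4,5) + C(6,5) + C(4,5) = 6.
By inclusion–exclusion: 2002 − 560 + 6 = 1448.

1448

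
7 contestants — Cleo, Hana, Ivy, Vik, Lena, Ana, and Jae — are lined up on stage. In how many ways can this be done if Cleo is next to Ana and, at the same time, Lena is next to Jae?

480

Treat {Cleo,Ana} as one block (2 orders) and {Lena,Jae} as another (2 orders).
That leaves 5 units to arrange: 2 × 2 × 5! = 4 × 120 = 480.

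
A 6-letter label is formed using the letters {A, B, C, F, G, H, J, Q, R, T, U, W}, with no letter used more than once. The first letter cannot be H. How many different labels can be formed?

The first letter has 12−1 = 11 choices (anything except H).
The remaining 5 letters are filled from the other 11 symbols without repetition: 11 × 10 × 9 × 8 × 7 = 55440.
Total: 11 × 55440 = 609840.

609840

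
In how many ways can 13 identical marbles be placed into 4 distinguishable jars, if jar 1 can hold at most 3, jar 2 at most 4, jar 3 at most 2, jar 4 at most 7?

By stars and bars, unrestricted non-negative solutions to x_1+…+x_4 = 13 number C(13+3,3) = 560.
Subtract solutions that violate a single cap (substitute x_i' = x_i − (cap_i+1)): x_1 ≥ 4 gives C(12,3) = 220; x_2 ≥ 5 gives C(11,3) = 165; x_3 ≥ 3 gives C(13,3) = 286; x_4 ≥ 8 gives C(8,3) = 56. Together 727.
Add back pairs where two caps are both exceeded: 35 + 84 + 4 + 56 + 1 + 10 = 190.
Subtract triples: 4 + 0 + 0 + 0 = 4.
By inclusion–exclusion the count is 560 − 727 + 190 − 4 = 19.

19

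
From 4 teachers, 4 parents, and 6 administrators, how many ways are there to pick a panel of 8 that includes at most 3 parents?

2793

Split by how many parents are chosen (0 through 3).
Sum: C(4,0)·C(10,8) + C(4,1)·C(10,7) + C(4,2)·C(10,6) + C(4,3)·C(10,5) = 45 + 480 + 1260 + 1008 = 2793.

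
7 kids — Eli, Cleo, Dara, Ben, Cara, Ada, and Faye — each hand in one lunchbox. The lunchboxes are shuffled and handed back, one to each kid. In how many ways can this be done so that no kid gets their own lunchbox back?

1854

Count assignments avoiding every fixed point. For any j of the 7 kids fixed to their own lunchbox, the other 7−j can be arranged in (7−j)! ways.
By inclusion–exclusion this is Σ_{j=0}^{7} (−1)^j C(7,j)·(7−j)!.
Computing: 5040 − 5040 + 2520 − 840 + 210 − 42 + 7 − 1 = 1854.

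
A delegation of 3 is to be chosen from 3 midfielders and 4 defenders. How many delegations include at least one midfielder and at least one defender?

With no constraint there are C(7,3) = 35 possible selections.
Selections missing a whole group: no midfielders → C(4,3) = 4; no defenders → C(3,3) = 1.
Both groups omitted at once is impossible, so 35 − 5 = 30.

30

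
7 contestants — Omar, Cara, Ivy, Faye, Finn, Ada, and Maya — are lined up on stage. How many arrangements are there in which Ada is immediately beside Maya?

1440

Place the 5 others and the Ada-Maya pair as 6 objects in a line; the pair has 2 internal arrangements.
So the count is 2·(6)! = 1440.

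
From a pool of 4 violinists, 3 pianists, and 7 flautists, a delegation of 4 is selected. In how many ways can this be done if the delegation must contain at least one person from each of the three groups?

With no constraint there are C(14,4) = 1001 possible selections.
Subtract selections that omit an entire group: no violinists → C(10,4) = 210; no pianists → C(11,4) = 330; no flautists → C(7,4) = 35.
Add back selections omitting two groups (i.e. drawn from a single group): C(4,4) + C(3,4) + C(7,4) = 36.
By inclusion–exclusion: 1001 − 575 + 36 = 462.

462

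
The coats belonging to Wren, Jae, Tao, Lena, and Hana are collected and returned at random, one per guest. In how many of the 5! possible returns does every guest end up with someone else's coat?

44

This is the derangement count D_5: permutations of 5 items with no fixed point.
By inclusion–exclusion this is Σ_{j=0}^{5} (−1)^j C(5,j)·(5−j)!.
Computing: 120 − 120 + 60 − 20 + 5 − 1 = 44.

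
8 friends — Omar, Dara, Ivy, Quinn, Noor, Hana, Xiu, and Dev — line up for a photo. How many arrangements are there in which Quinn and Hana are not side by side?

There are 8! = 40320 arrangements in all. If Quinn and Hana are adjacent, merging them into one block gives 2·(7)! = 10080 arrangements.
Complementary counting: 40320 − 10080 = 30240.

30240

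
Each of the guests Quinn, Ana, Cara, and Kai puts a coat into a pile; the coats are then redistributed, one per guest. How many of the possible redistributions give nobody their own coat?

This is the derangement count D_4: permutations of 4 items with no fixed point.
By inclusion–exclusion this is Σ_{j=0}^{4} (−1)^j C(4,j)·(4−j)!.
Computing: 24 − 24 + 12 − 4 + 1 = 9.

9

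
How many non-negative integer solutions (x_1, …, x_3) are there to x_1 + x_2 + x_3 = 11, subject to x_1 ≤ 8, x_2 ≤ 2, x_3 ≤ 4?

9

Without the upper bounds there are C(13,2) = 78 ways to split 11 among 3 variables.
Subtract solutions that violate a single cap (substitute x_i' = x_i − (cap_i+1)): x_1 ≥ 9 gives C(4,2) = 6; x_2 ≥ 3 gives C(10,2) = 45; x_3 ≥ 5 gives C(8,2) = 28. Together 79.
Add back pairs where two caps are both exceeded: 0 + 0 + 10 = 10.
By inclusion–exclusion the count is 78 − 79 + 10 = 9.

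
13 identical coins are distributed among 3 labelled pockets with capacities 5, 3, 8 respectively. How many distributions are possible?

Without the upper bounds there are C(15,2) = 105 ways to split 13 among 3 pockets.
Subtract solutions that violate a single cap (substitute x_i' = x_i − (cap_i+1)): x_1 ≥ 6 gives C(9,2) = 36; x_2 ≥ 4 gives C(11,2) = 55; x_3 ≥ 9 gives C(6,2) = 15. Together 106.
Add back pairs where two caps are both exceeded: 10 + 0 + 1 = 11.
By inclusion–exclusion the count is 105 − 106 + 11 = 10.

10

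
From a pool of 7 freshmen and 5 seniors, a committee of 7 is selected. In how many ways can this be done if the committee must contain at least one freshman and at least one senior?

791

Unrestricted: C(12,7) = 792 ways to pick any 7 of the 12.
Subtract selections that omit an entire group: no freshmen → C(5,7) = 0; no seniors → C(7,7) = 1.
Both groups omitted at once is impossible, so 792 − 1 = 791.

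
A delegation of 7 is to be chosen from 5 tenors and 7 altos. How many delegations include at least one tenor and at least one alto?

791

With no constraint there are C(12,7) = 792 possible selections.
Selections missing a whole group: no tenors → C(7,7) = 1; no altos → C(5,7) = 0.
Both groups omitted at once is impossible, so 792 − 1 = 791.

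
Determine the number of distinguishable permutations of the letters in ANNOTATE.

The 8 letters of ANNOTATE have repeats: A appearing twice, N appearing twice, and T appearing twice.
So there are 8! / (2!·2!·2!) = 5040 distinguishable arrangements.

5040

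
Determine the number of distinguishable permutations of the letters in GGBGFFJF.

1120

The 8 letters of GGBGFFJF have repeats: F appearing 3 times and G appearing 3 times.
So there are 8! / (3!·3!) = 1120 distinguishable arrangements.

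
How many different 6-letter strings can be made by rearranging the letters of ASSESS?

ASSESS has 6 letters with S appearing 4 times.
The number of distinct arrangements is 6!/(4!) = 720/24 = 30.

30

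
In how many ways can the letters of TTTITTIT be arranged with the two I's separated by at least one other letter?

Total arrangements of TTTITTIT: 8!/(6!·2!) = 28.
If the two I's are adjacent, glue them into one block, leaving 7 items to arrange: (7)!/(6!) = 7 ways.
Subtracting, 28 − 7 = 21 arrangements keep the I's apart.

21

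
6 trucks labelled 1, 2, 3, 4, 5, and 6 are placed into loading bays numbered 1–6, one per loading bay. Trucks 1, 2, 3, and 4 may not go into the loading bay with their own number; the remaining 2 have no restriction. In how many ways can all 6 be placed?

362

Let Aᵢ (for 1 ≤ i ≤ 4) be the placements that put truck i in its forbidden loading bay. Any j of these fix j positions, leaving (6−j)! ways to fill the rest, and there are C(4,j) ways to pick which j.
By inclusion–exclusion, the number of valid placements is Σ_{j=0}^{4} (−1)^j C(4,j)·(6−j)!.
Computing: 720 − 480 + 144 − 24 + 2 = 362.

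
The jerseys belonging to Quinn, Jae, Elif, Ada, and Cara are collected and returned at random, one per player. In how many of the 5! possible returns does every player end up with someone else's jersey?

Let Aᵢ be the assignments in which player i gets their old jersey. We want the size of the complement of A₁∪…∪A_5.
By inclusion–exclusion this is Σ_{j=0}^{5} (−1)^j C(5,j)·(5−j)!.
Computing: 120 − 120 + 60 − 20 + 5 − 1 = 44.

44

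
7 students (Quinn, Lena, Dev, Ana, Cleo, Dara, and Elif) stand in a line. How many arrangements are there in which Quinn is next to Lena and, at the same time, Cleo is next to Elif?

Treat {Quinn,Lena} as one block (2 orders) and {Cleo,Elif} as another (2 orders).
That leaves 5 units to arrange: 2 × 2 × 5! = 4 × 120 = 480.

480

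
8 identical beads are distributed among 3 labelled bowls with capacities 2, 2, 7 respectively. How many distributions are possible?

Ignoring the caps, the number of non-negative solutions to x_1+…+x_3 = 8 is C(10,2) = 45.
Subtract solutions that violate a single cap (substitute x_i' = x_i − (cap_i+1)): x_1 ≥ 3 gives C(7,2) = 21; x_2 ≥ 3 gives C(7,2) = 21; x_3 ≥ 8 gives C(2,2) = 1. Together 43.
Add back pairs where two caps are both exceeded: 6 + 0 + 0 = 6.
By inclusion–exclusion the count is 45 − 43 + 6 = 8.

8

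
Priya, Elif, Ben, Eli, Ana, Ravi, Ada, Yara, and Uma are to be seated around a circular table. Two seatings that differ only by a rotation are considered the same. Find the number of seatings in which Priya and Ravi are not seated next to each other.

Without the restriction there are (8)! = 40320 seatings.
Seatings with Priya beside Ravi: treat them as a block with 2 internal orders, giving 2 × (7)! = 10080.
Subtracting, 40320 − 10080 = 30240.

30240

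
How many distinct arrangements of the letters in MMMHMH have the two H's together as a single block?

Treat the 2 copies of H as a single block. The multiset to arrange is then {HH, M, M, M, M}, 5 items in all.
That gives (5)!/(4!) = 5 arrangements.

5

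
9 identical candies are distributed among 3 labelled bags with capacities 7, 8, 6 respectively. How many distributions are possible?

Without the upper bounds there are C(11,2) = 55 ways to split 9 among 3 bags.
Subtract solutions that violate a single cap (substitute x_i' = x_i − (cap_i+1)): x_1 ≥ 8 gives C(3,2) = 3; x_2 ≥ 9 gives C(2,2) = 1; x_3 ≥ 7 gives C(4,2) = 6. Together 10.
No two caps can be exceeded simultaneously, so the pair terms are all 0.
By inclusion–exclusion the count is 55 − 10 + 0 = 45.

45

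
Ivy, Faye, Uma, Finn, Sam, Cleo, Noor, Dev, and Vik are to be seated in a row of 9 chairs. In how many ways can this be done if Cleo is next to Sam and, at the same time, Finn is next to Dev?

Treat {Cleo,Sam} as one block (2 orders) and {Finn,Dev} as another (2 orders).
That leaves 7 units to arrange: 2 × 2 × 7! = 4 × 5040 = 20160.

20160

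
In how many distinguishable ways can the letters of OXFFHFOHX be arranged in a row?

The 9 letters of OXFFHFOHX have repeats: F appearing 3 times, H appearing twice, O appearing twice, and X appearing twice.
So there are 9! / (3!·2!·2!·2!) = 7560 distinguishable arrangements.

7560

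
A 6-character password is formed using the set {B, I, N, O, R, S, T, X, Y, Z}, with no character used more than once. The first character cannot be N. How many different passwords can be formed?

The first character has 10−1 = 9 choices (anything except N).
The remaining 5 characters are filled from the other 9 symbols without repetition: 9 × 8 × 7 × 6 × 5 = 15120.
Total: 9 × 15120 = 136080.

136080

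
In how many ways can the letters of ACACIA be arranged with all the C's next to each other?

20

Treat the 2 copies of C as a single block. The multiset to arrange is then {CC, A, A, A, I}, 5 items in all.
That gives (5)!/(3!) = 20 arrangements.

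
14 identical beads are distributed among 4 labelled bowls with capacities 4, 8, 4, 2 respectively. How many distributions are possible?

Ignoring the caps, the number of non-negative solutions to x_1+…+x_4 = 14 is C(17,3) = 680.
Subtract solutions that violate a single cap (substitute x_i' = x_i − (cap_i+1)): x_1 ≥ 5 gives C(12,3) = 220; x_2 ≥ 9 gives C(8,3) = 56; x_3 ≥ 5 gives C(12,3) = 220; x_4 ≥ 3 gives C(14,3) = 364. Together 860.
Add back pairs where two caps are both exceeded: 1 + 35 + 84 + 1 + 10 + 84 = 215.
Subtract triples: 0 + 0 + 4 + 0 = 4.
By inclusion–exclusion the count is 680 − 860 + 215 − 4 = 31.

31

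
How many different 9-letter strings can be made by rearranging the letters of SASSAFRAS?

Letter multiplicities in SASSAFRAS: A×3, F×1, R×1, S×4.
Dividing 9! = 362880 by 4!·3! = 144 for the repeated letters gives 2520.

2520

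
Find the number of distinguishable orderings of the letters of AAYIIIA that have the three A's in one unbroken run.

Treat the 3 copies of A as a single block. The multiset to arrange is then {AAA, I, I, I, Y}, 5 items in all.
That gives (5)!/(3!) = 20 arrangements.

20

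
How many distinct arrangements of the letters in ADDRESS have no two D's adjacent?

900

There are 7!/(2!·2!) = 1260 arrangements of ADDRESS in total.
Arrangements with the D's together: treat DD as one letter, giving (6)!/(2!) = 360.
Hence 1260 − 360 = 900.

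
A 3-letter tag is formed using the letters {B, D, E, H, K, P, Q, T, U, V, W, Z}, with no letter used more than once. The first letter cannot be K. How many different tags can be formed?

The first letter has 12−1 = 11 choices (anything except K).
The remaining 2 letters are filled from the other 11 symbols without repetition: 11 × 10 = 110.
Total: 11 × 110 = 1210.

1210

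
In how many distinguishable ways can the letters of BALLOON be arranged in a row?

1260

Letter multiplicities in BALLOON: A×1, B×1, L×2, N×1, O×2.
The number of distinct arrangements is 7!/(2!·2!) = 5040/4 = 1260.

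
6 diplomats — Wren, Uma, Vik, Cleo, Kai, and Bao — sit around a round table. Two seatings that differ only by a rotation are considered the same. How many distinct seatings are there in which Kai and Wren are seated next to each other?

48

Glue Kai and Wren into a block (2 internal orders). Seating 5 units around a circle gives (4)! arrangements.
So 2 × (4)! = 2 × 24 = 48.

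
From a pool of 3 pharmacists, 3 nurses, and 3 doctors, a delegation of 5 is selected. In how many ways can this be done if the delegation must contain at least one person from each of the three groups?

Total 5-person selections from all 9: C(9,5) = 126.
Subtract selections that omit an entire group: no pharmacists → C(6,5) = 6; no nurses → C(6,5) = 6; no doctors → C(6,5) = 6.
Add back selections omitting two groups (i.e. drawn from a single group): C(3,5) + C(3,5) + C(3,5) = 0.
By inclusion–exclusion: 126 − 18 + 0 = 108.

108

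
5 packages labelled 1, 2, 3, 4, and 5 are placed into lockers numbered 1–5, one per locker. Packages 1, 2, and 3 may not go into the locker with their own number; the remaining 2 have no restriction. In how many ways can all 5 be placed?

64

Let Aᵢ (for i ∈ {1, 2, 3}) be the placements that put package i in its forbidden locker. Any j of these fix j positions, leaving (5−j)! ways to fill the rest, and there are C(3,j) ways to pick which j.
By inclusion–exclusion, the number of valid placements is Σ_{j=0}^{3} (−1)^j C(3,j)·(5−j)!.
Computing: 120 − 72 + 18 − 2 = 64.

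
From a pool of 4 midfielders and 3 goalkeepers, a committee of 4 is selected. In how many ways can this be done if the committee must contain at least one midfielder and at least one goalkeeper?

34

Unrestricted: C(7,4) = 35 ways to pick any 4 of the 7.
Subtract selections that omit an entire group: no midfielders → C(3,4) = 0; no goalkeepers → C(4,4) = 1.
Both groups omitted at once is impossible, so 35 − 1 = 34.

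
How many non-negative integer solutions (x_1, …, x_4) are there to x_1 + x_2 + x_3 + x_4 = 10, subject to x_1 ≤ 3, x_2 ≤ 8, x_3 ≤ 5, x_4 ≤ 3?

Ignoring the caps, the number of non-negative solutions to x_1+…+x_4 = 10 is C(13,3) = 286.
Subtract solutions that violate a single cap (substitute x_i' = x_i − (cap_i+1)): x_1 ≥ 4 gives C(9,3) = 84; x_2 ≥ 9 gives C(4,3) = 4; x_3 ≥ 6 gives C(7,3) = 35; x_4 ≥ 4 gives C(9,3) = 84. Together 207.
Add back pairs where two caps are both exceeded: 0 + 1 + 10 + 0 + 0 + 1 = 12.
By inclusion–exclusion the count is 286 − 207 + 12 = 91.

91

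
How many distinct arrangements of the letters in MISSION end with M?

180

Fix M in the last position and arrange the remaining 6 letters.
Those 6 letters have I appearing twice and S appearing twice, giving (6)!/(2!·2!) = 180.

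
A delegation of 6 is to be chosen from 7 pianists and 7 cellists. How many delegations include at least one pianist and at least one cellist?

Total 6-person selections from all 14: C(14,6) = 3003.
Subtract selections that omit an entire group: no pianists → C(7,6) = 7; no cellists → C(7,6) = 7.
Both groups omitted at once is impossible, so 3003 − 14 = 2989.

2989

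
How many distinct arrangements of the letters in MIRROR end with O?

Fix O in the last position and arrange the remaining 5 letters.
Those 5 letters have R appearing 3 times, giving (5)!/(3!) = 20.

20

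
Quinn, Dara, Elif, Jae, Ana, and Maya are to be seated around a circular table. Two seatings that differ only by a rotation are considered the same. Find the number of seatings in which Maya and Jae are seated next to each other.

Glue Maya and Jae into a block (2 internal orders). Seating 5 units around a circle gives (4)! arrangements.
So 2 × (4)! = 2 × 24 = 48.

48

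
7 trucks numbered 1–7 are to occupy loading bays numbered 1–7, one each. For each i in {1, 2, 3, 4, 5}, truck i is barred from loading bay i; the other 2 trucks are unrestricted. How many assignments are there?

2428

Let Aᵢ (for 1 ≤ i ≤ 5) be the placements that put truck i in its forbidden loading bay. Any j of these fix j positions, leaving (7−j)! ways to fill the rest, and there are C(5,j) ways to pick which j.
By inclusion–exclusion, the number of valid placements is Σ_{j=0}^{5} (−1)^j C(5,j)·(7−j)!.
Computing: 5040 − 3600 + 1200 − 240 + 30 − 2 = 2428.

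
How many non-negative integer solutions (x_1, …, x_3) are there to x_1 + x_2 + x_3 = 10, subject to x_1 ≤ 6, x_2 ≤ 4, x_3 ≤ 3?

10

Ignoring the caps, the number of non-negative solutions to x_1+…+x_3 = 10 is C(12,2) = 66.
Subtract solutions that violate a single cap (substitute x_i' = x_i − (cap_i+1)): x_1 ≥ 7 gives C(5,2) = 10; x_2 ≥ 5 gives C(7,2) = 21; x_3 ≥ 4 gives C(8,2) = 28. Together 59.
Add back pairs where two caps are both exceeded: 0 + 0 + 3 = 3.
By inclusion–exclusion the count is 66 − 59 + 3 = 10.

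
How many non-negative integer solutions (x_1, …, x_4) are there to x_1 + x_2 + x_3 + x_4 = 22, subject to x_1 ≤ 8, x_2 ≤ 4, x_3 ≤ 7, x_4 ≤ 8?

Without the upper bounds there are C(25,3) = 2300 ways to split 22 among 4 variables.
Subtract solutions that violate a single cap (substitute x_i' = x_i − (cap_i+1)): x_1 ≥ 9 gives C(16,3) = 560; x_2 ≥ 5 gives C(20,3) = 1140; x_3 ≥ 8 gives C(17,3) = 680; x_4 ≥ 9 gives C(16,3) = 560. Together 2940.
Add back pairs where two caps are both exceeded: 165 + 56 + 35 + 220 + 165 + 56 = 697.
Subtract triples: 1 + 0 + 0 + 1 = 2.
By inclusion–exclusion the count is 2300 − 2940 + 697 − 2 = 55.

55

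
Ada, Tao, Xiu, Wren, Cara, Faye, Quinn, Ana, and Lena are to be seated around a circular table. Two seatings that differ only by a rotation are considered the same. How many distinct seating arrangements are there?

Fix one person's seat to break rotational symmetry; the remaining 8 people can be arranged in (8)! = 40320 ways.

40320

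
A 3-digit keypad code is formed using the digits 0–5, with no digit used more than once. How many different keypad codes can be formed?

Choose and order 3 of the 6 symbols: the first digit has 6 options, the next 5, then 4.
6 × 5 × 4 = 120.

120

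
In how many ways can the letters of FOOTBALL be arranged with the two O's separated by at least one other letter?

7560

There are 8!/(2!·2!) = 10080 arrangements of FOOTBALL in total.
Arrangements with the O's together: treat OO as one letter, giving (7)!/(2!) = 2520.
Hence 10080 − 2520 = 7560.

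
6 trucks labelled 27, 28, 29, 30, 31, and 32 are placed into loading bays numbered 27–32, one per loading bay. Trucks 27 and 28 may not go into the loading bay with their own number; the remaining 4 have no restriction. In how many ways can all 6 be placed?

Let Aᵢ (for i ∈ {27, 28}) be the placements that put truck i in its forbidden loading bay. Any j of these fix j positions, leaving (6−j)! ways to fill the rest, and there are C(2,j) ways to pick which j.
By inclusion–exclusion, the number of valid placements is Σ_{j=0}^{2} (−1)^j C(2,j)·(6−j)!.
Computing: 720 − 240 + 24 = 504.

504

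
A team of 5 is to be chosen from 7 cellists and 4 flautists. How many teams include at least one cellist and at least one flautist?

441

Total 5-person selections from all 11: C(11,5) = 462.
Subtract selections that omit an entire group: no cellists → C(4,5) = 0; no flautists → C(7,5) = 21.
Both groups omitted at once is impossible, so 462 − 21 = 441.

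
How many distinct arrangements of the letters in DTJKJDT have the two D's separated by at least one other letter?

There are 7!/(2!·2!·2!) = 630 arrangements of DTJKJDT in total.
If the two D's are adjacent, glue them into one block, leaving 6 items to arrange: (6)!/(2!·2!) = 180 ways.
Hence 630 − 180 = 450.

450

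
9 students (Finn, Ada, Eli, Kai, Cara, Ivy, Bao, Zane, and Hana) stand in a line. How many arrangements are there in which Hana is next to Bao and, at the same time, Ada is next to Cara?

20160

Treat {Hana,Bao} as one block (2 orders) and {Ada,Cara} as another (2 orders).
That leaves 7 units to arrange: 2 × 2 × 7! = 4 × 5040 = 20160.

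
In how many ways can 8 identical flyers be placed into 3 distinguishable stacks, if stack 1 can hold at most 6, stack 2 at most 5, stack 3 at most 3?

21

Without the upper bounds there are C(10,2) = 45 ways to split 8 among 3 stacks.
Subtract solutions that violate a single cap (substitute x_i' = x_i − (cap_i+1)): x_1 ≥ 7 gives C(3,2) = 3; x_2 ≥ 6 gives C(4,2) = 6; x_3 ≥ 4 gives C(6,2) = 15. Together 24.
No two caps can be exceeded simultaneously, so the pair terms are all 0.
By inclusion–exclusion the count is 45 − 24 + 0 = 21.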